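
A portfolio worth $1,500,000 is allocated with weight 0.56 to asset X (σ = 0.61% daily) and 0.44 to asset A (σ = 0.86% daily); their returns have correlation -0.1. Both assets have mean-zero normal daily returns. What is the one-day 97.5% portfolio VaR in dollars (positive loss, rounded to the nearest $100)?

σ_p² = 0.56²·0.61² + 0.44²·0.86² + 2·-0.1·0.56·0.44·0.61·0.86 = 0.2340 (%²).
σ_p = √0.2340 = 0.484%.
At 97.5%, z = 1.960.
VaR = 1.960 × 0.484% = 0.949%; on $1,500,000 that is $14,235.

$14,200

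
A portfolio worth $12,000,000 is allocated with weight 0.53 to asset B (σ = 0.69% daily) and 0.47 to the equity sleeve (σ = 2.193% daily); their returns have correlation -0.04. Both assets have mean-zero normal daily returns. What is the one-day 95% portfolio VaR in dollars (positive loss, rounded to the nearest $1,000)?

$213,000

σ_p² = 0.53²·0.69² + 0.47²·2.193² + 2·-0.04·0.53·0.47·0.69·2.193 = 1.1659 (%²).
σ_p = √1.1659 = 1.080%.
At 95%, z = 1.645.
VaR = 1.645 × 1.080% = 1.777%; on $12,000,000 that is $213,240.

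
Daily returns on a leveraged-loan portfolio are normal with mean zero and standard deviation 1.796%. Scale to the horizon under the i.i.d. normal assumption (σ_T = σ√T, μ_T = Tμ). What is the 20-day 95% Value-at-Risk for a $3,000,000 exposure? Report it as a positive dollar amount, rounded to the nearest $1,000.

$396,000

At 95%, z = 1.645.
σ_{20d} = 1.796% × √20 = 8.032%.
VaR = 1.645 × 8.032% = 13.213%.
On $3,000,000: 0.13213 × $3,000,000 = $396,390.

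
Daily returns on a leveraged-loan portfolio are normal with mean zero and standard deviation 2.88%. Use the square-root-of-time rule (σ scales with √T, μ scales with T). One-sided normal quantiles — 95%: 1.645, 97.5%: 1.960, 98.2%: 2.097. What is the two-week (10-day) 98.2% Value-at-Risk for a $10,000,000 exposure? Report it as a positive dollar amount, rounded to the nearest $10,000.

$1,910,000

σ_{10d} = 2.88% × √10 = 9.107%.
VaR = 2.097 × 9.107% = 19.097%.
On $10,000,000: 0.19097 × $10,000,000 = $1,909,700.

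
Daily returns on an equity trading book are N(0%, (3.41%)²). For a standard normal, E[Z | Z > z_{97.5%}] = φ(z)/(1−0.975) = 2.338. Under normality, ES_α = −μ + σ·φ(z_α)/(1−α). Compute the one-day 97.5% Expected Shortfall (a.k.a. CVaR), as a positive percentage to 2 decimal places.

ES = 3.41% × 2.338 = 7.973%.

7.97%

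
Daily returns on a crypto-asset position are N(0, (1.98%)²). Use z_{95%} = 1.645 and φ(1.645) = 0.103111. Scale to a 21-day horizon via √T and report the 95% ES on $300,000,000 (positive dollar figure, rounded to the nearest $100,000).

$56,100,000

σ_{21d} = 1.98% × √21 = 9.073%.
ES multiplier = φ(z)/(1−α) = 0.103111/0.05 = 2.062.
ES = 9.073% × 2.062 = 18.709%; on $300,000,000: $56,127,000.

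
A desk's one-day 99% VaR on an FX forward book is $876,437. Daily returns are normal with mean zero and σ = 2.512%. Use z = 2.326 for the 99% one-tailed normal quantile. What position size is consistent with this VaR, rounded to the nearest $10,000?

VaR as a fraction of value: z·σ = 2.326 × 2.512% = 5.84291%.
Position = $876,437 / 0.0584291 = $15,000,003.

$15,000,000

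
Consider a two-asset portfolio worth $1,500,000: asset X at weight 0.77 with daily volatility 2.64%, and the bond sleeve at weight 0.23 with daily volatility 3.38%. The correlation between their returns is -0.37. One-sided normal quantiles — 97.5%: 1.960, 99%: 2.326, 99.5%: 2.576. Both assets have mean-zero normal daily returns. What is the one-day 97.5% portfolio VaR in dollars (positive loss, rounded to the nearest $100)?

σ_p² = 0.77²·2.64² + 0.23²·3.38² + 2·-0.37·0.77·0.23·2.64·3.38 = 3.5672 (%²).
σ_p = √3.5672 = 1.889%.
VaR = 1.960 × 1.889% = 3.702%; on $1,500,000 that is $55,530.

$55,500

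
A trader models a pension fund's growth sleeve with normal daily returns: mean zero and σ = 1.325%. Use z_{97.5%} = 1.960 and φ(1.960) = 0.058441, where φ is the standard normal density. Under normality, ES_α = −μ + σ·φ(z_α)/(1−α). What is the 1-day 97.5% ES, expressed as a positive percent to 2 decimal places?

Tail multiplier: φ(z)/(1−α) = 0.058441 / 0.025 = 2.338.
ES = 1.325% × 2.338 = 3.098%.

3.10%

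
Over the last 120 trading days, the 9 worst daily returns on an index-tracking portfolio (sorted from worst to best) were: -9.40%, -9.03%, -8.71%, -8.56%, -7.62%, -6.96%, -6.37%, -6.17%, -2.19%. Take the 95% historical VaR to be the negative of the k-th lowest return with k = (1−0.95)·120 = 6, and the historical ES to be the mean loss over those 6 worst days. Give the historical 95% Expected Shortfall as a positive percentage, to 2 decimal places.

The 6 worst returns sum to -50.28%.
ES = −(-50.28%) / 6 = 8.38%.

8.38%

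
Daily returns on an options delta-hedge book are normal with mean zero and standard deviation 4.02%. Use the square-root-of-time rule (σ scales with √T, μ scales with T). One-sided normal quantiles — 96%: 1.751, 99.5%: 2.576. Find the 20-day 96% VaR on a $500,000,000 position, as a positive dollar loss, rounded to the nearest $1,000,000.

σ_{20d} = 4.02% × √20 = 17.978%.
VaR = 1.751 × 17.978% = 31.479%.
On $500,000,000: 0.31479 × $500,000,000 = $157,395,000.

$157,000,000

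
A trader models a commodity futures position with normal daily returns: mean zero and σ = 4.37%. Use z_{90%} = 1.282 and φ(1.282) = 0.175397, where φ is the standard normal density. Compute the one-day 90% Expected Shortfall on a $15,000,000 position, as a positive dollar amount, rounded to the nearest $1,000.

Tail multiplier: φ(z)/(1−α) = 0.175397 / 0.1 = 1.754.
ES = 4.37% × 1.754 = 7.665%.
On $15,000,000: 0.07665 × $15,000,000 = $1,149,750.

$1,150,000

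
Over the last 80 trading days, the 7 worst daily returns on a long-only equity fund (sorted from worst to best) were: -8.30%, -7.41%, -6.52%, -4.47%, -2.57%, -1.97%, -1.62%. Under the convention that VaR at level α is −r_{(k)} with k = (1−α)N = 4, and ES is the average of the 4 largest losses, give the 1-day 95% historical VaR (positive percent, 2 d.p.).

4.47%

k = 4; the 4th lowest return is -4.47%, so VaR = 4.47%.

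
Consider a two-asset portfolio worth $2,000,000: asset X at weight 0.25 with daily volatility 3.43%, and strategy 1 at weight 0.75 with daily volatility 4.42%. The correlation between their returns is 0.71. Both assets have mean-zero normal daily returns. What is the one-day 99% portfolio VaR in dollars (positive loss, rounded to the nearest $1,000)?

σ_p² = 0.25²·3.43² + 0.75²·4.42² + 2·0.71·0.25·0.75·3.43·4.42 = 15.7610 (%²).
σ_p = √15.7610 = 3.970%.
At 99%, z = 2.326.
VaR = 2.326 × 3.970% = 9.234%; on $2,000,000 that is $184,680.

$185,000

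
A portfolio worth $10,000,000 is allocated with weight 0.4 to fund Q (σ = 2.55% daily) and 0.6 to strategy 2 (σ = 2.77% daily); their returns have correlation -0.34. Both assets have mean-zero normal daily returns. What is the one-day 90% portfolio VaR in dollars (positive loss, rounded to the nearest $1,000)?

σ_p² = 0.4²·2.55² + 0.6²·2.77² + 2·-0.34·0.4·0.6·2.55·2.77 = 2.6499 (%²).
σ_p = √2.6499 = 1.628%.
At 90%, z = 1.282.
VaR = 1.282 × 1.628% = 2.087%; on $10,000,000 that is $208,700.

$209,000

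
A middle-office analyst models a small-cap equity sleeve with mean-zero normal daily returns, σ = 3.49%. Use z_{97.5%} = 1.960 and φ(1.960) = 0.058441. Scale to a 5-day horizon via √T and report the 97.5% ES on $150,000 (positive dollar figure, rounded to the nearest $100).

σ_{5d} = 3.49% × √5 = 7.804%.
ES multiplier = φ(z)/(1−α) = 0.058441/0.025 = 2.338.
ES = 7.804% × 2.338 = 18.246%; on $150,000: $27,369.

$27,400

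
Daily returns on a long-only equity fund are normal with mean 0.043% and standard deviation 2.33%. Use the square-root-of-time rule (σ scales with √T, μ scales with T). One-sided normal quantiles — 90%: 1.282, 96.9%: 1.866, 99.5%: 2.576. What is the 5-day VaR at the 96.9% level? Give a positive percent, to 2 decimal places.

9.51%

σ_{5d} = 2.33% × √5 = 5.210%; μ_{5d} = 5 × 0.043% = 0.215%.
VaR = −(0.215%) + 1.866 × 5.210% = 9.507%.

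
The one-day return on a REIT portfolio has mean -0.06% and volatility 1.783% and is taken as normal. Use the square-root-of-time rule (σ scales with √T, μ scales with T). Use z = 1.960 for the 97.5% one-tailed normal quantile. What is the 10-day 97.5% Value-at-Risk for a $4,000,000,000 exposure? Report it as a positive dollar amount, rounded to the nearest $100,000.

$466,000,000

σ_{10d} = 1.783% × √10 = 5.638%; μ_{10d} = 10 × -0.06% = -0.600%.
VaR = −(-0.600%) + 1.960 × 5.638% = 11.650%.
On $4,000,000,000: 0.11650 × $4,000,000,000 = $466,000,000.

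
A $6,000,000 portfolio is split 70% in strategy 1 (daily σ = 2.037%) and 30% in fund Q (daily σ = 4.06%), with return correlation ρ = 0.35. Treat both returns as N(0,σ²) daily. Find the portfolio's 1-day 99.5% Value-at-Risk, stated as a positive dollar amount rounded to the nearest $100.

σ_p² = 0.7²·2.037² + 0.3²·4.06² + 2·0.35·0.7·0.3·2.037·4.06 = 4.7324 (%²).
σ_p = √4.7324 = 2.175%.
At 99.5%, z = 2.576.
VaR = 2.576 × 2.175% = 5.603%; on $6,000,000 that is $336,180.

$336,200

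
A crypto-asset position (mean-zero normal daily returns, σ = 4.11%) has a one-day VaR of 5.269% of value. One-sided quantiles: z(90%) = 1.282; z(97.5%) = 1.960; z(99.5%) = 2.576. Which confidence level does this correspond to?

90%

Implied z = VaR/σ = 5.269 / 4.11 = 1.282.
This matches z(90%) = 1.282.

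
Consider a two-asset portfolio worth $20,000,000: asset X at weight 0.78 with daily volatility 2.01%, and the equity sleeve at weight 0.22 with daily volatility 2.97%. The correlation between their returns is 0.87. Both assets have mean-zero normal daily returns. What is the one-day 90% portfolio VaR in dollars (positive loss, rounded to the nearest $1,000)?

σ_p² = 0.78²·2.01² + 0.22²·2.97² + 2·0.87·0.78·0.22·2.01·2.97 = 4.6674 (%²).
σ_p = √4.6674 = 2.160%.
At 90%, z = 1.282.
VaR = 1.282 × 2.160% = 2.769%; on $20,000,000 that is $553,800.

$554,000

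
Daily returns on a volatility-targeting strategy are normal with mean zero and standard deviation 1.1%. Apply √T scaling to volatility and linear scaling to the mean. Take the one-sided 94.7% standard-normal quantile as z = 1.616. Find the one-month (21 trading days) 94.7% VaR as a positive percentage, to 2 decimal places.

σ_{21d} = 1.1% × √21 = 5.041%.
VaR = 1.616 × 5.041% = 8.146%.

8.15%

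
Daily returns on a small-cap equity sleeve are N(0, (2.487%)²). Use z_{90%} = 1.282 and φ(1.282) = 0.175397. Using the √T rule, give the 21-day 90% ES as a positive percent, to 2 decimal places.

19.99%

σ_{21d} = 2.487% × √21 = 11.397%.
ES multiplier = φ(z)/(1−α) = 0.175397/0.1 = 1.754.
ES = 11.397% × 1.754 = 19.990%.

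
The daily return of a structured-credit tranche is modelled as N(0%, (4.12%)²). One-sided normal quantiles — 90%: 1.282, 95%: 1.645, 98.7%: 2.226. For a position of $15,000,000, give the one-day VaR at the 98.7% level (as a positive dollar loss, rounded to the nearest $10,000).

$1,380,000

VaR = z·σ = 2.226 × 4.12% = 9.171%.
On $15,000,000: 0.09171 × $15,000,000 = $1,375,650.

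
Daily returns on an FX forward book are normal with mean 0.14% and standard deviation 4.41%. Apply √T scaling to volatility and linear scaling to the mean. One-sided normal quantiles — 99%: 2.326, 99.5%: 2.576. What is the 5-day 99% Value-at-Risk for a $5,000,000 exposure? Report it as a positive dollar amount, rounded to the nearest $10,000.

$1,110,000

σ_{5d} = 4.41% × √5 = 9.861%; μ_{5d} = 5 × 0.14% = 0.700%.
VaR = −(0.700%) + 2.326 × 9.861% = 22.237%.
On $5,000,000: 0.22237 × $5,000,000 = $1,111,850.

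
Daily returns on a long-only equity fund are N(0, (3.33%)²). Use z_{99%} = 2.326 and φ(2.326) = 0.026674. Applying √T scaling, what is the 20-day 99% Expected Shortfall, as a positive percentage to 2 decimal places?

σ_{20d} = 3.33% × √20 = 14.892%.
ES multiplier = φ(z)/(1−α) = 0.026674/0.01 = 2.667.
ES = 14.892% × 2.667 = 39.717%.

39.72%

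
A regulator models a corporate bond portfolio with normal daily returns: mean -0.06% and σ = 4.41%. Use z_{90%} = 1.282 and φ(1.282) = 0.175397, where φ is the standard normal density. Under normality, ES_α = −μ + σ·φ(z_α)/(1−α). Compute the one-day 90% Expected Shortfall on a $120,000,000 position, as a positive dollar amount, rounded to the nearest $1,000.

Tail multiplier: φ(z)/(1−α) = 0.175397 / 0.1 = 1.754.
ES = −(-0.06%) + 4.41% × 1.754 = 7.795%.
On $120,000,000: 0.07795 × $120,000,000 = $9,354,000.

$9,354,000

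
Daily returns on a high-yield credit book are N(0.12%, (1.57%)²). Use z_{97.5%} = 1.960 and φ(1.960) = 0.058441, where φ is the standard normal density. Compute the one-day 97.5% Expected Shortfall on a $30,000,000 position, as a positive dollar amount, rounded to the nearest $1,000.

Tail multiplier: φ(z)/(1−α) = 0.058441 / 0.025 = 2.338.
ES = −(0.12%) + 1.57% × 2.338 = 3.551%.
On $30,000,000: 0.03551 × $30,000,000 = $1,065,300.

$1,065,000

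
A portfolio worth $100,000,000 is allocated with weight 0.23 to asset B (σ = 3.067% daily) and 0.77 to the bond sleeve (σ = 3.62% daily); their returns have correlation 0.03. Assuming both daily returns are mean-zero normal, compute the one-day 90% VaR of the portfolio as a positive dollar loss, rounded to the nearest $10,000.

σ_p² = 0.23²·3.067² + 0.77²·3.62² + 2·0.03·0.23·0.77·3.067·3.62 = 8.3852 (%²).
σ_p = √8.3852 = 2.896%.
At 90%, z = 1.282.
VaR = 1.282 × 2.896% = 3.713%; on $100,000,000 that is $3,713,000.

$3,710,000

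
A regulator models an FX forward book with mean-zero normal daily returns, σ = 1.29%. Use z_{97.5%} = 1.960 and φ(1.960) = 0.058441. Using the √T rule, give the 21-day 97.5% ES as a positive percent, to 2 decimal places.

13.82%

σ_{21d} = 1.29% × √21 = 5.912%.
ES multiplier = φ(z)/(1−α) = 0.058441/0.025 = 2.338.
ES = 5.912% × 2.338 = 13.822%.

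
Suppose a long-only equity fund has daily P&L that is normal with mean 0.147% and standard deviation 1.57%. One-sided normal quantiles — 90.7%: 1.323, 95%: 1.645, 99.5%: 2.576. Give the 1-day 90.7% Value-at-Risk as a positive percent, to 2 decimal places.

VaR = −μ + z·σ = −(0.147%) + 1.323 × 1.57% = 1.930%.

1.93%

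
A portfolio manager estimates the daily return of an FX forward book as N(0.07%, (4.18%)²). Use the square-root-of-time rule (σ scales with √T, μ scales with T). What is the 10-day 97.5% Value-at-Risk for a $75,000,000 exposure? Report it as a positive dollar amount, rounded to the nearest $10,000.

$18,910,000

At 97.5%, z = 1.960.
σ_{10d} = 4.18% × √10 = 13.218%; μ_{10d} = 10 × 0.07% = 0.700%.
VaR = −(0.700%) + 1.960 × 13.218% = 25.207%.
On $75,000,000: 0.25207 × $75,000,000 = $18,905,250.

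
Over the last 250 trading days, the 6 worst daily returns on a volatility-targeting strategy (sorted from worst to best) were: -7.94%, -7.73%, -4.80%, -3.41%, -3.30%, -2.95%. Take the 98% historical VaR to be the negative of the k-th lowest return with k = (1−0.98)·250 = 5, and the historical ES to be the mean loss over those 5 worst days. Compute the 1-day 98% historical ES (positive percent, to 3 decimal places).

5.436%

The 5 worst returns sum to -27.18%.
ES = −(-27.18%) / 5 = 5.436%.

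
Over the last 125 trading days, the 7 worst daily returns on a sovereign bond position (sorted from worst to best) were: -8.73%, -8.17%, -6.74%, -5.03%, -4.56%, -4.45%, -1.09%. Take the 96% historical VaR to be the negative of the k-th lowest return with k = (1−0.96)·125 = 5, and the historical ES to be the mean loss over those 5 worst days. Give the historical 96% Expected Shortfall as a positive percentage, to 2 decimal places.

The 5 worst returns sum to -33.23%.
ES = −(-33.23%) / 5 = 6.646% ≈ 6.65%.

6.65%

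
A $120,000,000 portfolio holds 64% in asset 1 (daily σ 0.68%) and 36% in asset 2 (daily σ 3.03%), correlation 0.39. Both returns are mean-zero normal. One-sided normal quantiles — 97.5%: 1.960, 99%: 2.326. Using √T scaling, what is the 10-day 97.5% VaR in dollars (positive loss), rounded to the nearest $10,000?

$9,840,000

σ_p = √(0.64²·0.68² + 0.36²·3.03² + 2·0.39·0.64·0.36·0.68·3.03) = 1.323%.
σ_{10d} = 1.323% × √10 = 4.184%.
VaR = 1.960 × 4.184% = 8.201%; on $120,000,000 that is $9,841,200.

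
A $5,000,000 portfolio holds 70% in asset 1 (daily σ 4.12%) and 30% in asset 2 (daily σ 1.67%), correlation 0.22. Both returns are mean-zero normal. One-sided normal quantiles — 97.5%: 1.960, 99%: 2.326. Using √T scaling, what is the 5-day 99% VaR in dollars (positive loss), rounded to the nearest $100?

σ_p = √(0.7²·4.12² + 0.3²·1.67² + 2·0.22·0.7·0.3·4.12·1.67) = 3.034%.
σ_{5d} = 3.034% × √5 = 6.784%.
VaR = 2.326 × 6.784% = 15.780%; on $5,000,000 that is $789,000.

$789,000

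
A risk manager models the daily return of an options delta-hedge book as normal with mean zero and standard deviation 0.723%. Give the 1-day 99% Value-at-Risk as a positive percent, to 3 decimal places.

At 99% one-sided, z = 2.326.
VaR = z·σ = 2.326 × 0.723% = 1.682%.

1.682%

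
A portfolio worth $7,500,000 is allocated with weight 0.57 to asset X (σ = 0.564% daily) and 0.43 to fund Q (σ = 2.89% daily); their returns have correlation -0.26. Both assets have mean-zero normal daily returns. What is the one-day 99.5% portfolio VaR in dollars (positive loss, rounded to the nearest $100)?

$231,800

σ_p² = 0.57²·0.564² + 0.43²·2.89² + 2·-0.26·0.57·0.43·0.564·2.89 = 1.4399 (%²).
σ_p = √1.4399 = 1.200%.
At 99.5%, z = 2.576.
VaR = 2.576 × 1.200% = 3.091%; on $7,500,000 that is $231,825.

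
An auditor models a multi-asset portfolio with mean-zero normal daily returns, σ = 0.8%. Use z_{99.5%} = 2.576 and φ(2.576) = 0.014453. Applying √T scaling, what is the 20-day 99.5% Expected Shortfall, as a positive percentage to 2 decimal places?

10.34%

σ_{20d} = 0.8% × √20 = 3.578%.
ES multiplier = φ(z)/(1−α) = 0.014453/0.005 = 2.891.
ES = 3.578% × 2.891 = 10.344%.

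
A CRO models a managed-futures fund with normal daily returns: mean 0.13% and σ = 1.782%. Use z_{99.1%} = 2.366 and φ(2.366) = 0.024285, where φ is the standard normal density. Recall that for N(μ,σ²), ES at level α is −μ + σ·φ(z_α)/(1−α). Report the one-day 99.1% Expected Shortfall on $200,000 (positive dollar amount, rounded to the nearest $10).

Tail multiplier: φ(z)/(1−α) = 0.024285 / 0.009 = 2.698.
ES = −(0.13%) + 1.782% × 2.698 = 4.678%.
On $200,000: 0.04678 × $200,000 = $9,356.

$9,360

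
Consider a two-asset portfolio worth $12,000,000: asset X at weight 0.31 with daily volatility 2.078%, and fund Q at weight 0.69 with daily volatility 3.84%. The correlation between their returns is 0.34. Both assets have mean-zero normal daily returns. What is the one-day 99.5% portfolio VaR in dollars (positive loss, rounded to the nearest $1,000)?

σ_p² = 0.31²·2.078² + 0.69²·3.84² + 2·0.34·0.31·0.69·2.078·3.84 = 8.5960 (%²).
σ_p = √8.5960 = 2.932%.
At 99.5%, z = 2.576.
VaR = 2.576 × 2.932% = 7.553%; on $12,000,000 that is $906,360.

$906,000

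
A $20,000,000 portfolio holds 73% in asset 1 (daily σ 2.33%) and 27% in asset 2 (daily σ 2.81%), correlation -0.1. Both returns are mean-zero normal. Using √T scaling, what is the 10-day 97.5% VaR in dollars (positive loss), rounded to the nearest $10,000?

$2,220,000

σ_p = √(0.73²·2.33² + 0.27²·2.81² + 2·-0.1·0.73·0.27·2.33·2.81) = 1.792%.
σ_{10d} = 1.792% × √10 = 5.667%.
z(97.5%) = 1.960.
VaR = 1.960 × 5.667% = 11.107%; on $20,000,000 that is $2,221,400.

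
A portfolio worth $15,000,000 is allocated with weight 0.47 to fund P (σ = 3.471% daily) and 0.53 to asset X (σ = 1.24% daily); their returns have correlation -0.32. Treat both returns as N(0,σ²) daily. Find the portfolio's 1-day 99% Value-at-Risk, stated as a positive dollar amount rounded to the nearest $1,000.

$541,000

σ_p² = 0.47²·3.471² + 0.53²·1.24² + 2·-0.32·0.47·0.53·3.471·1.24 = 2.4071 (%²).
σ_p = √2.4071 = 1.551%.
At 99%, z = 2.326.
VaR = 2.326 × 1.551% = 3.608%; on $15,000,000 that is $541,200.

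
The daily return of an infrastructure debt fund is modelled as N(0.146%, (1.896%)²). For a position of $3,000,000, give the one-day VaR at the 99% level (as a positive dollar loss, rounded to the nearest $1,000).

$128,000

At 99% one-sided, z = 2.326.
VaR = −μ + z·σ = −(0.146%) + 2.326 × 1.896% = 4.264%.
On $3,000,000: 0.04264 × $3,000,000 = $127,920.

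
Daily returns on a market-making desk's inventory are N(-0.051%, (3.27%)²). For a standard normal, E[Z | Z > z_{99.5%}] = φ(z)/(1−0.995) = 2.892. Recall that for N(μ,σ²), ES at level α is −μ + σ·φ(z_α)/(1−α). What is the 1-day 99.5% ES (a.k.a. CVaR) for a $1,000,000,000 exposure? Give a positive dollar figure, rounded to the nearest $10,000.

$95,080,000

ES = −(-0.051%) + 3.27% × 2.892 = 9.508%.
On $1,000,000,000: 0.09508 × $1,000,000,000 = $95,080,000.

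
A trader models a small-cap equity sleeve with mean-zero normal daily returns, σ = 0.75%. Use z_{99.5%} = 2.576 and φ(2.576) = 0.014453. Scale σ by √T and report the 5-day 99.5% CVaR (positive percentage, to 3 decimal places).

σ_{5d} = 0.75% × √5 = 1.677%.
ES multiplier = φ(z)/(1−α) = 0.014453/0.005 = 2.891.
ES = 1.677% × 2.891 = 4.848%.

4.848%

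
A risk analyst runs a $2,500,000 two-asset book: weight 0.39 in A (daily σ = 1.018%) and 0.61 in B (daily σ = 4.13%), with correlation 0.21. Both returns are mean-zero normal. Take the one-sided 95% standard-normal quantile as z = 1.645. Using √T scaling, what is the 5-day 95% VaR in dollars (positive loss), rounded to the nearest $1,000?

σ_p = √(0.39²·1.018² + 0.61²·4.13² + 2·0.21·0.39·0.61·1.018·4.13) = 2.631%.
σ_{5d} = 2.631% × √5 = 5.883%.
VaR = 1.645 × 5.883% = 9.678%; on $2,500,000 that is $241,950.

$242,000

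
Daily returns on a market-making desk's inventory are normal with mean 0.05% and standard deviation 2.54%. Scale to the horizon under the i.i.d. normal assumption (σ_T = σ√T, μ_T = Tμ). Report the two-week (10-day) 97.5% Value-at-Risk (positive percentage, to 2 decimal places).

At 97.5%, z = 1.960.
σ_{10d} = 2.54% × √10 = 8.032%; μ_{10d} = 10 × 0.05% = 0.500%.
VaR = −(0.500%) + 1.960 × 8.032% = 15.243%.

15.24%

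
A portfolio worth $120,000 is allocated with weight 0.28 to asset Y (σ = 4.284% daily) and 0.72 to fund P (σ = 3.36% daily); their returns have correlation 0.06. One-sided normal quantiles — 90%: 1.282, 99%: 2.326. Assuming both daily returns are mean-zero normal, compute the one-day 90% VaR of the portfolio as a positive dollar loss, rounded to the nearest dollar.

$4,252

σ_p² = 0.28²·4.284² + 0.72²·3.36² + 2·0.06·0.28·0.72·4.284·3.36 = 7.6396 (%²).
σ_p = √7.6396 = 2.764%.
VaR = 1.282 × 2.764% = 3.543%; on $120,000 that is $4,252.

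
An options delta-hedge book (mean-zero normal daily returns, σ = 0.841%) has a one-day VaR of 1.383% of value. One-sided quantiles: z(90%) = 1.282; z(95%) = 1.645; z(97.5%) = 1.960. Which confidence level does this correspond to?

Implied z = VaR/σ = 1.383 / 0.841 = 1.644.
This matches z(95%) = 1.645.

95%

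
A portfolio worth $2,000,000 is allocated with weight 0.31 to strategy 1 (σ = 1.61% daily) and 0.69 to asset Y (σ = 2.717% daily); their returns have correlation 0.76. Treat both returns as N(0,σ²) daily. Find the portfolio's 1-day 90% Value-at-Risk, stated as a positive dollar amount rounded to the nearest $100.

$58,400

σ_p² = 0.31²·1.61² + 0.69²·2.717² + 2·0.76·0.31·0.69·1.61·2.717 = 5.1859 (%²).
σ_p = √5.1859 = 2.277%.
At 90%, z = 1.282.
VaR = 1.282 × 2.277% = 2.919%; on $2,000,000 that is $58,380.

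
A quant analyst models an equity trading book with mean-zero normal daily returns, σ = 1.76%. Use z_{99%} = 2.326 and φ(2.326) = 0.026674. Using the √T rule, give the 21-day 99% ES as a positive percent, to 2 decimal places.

21.51%

σ_{21d} = 1.76% × √21 = 8.065%.
ES multiplier = φ(z)/(1−α) = 0.026674/0.01 = 2.667.
ES = 8.065% × 2.667 = 21.509%.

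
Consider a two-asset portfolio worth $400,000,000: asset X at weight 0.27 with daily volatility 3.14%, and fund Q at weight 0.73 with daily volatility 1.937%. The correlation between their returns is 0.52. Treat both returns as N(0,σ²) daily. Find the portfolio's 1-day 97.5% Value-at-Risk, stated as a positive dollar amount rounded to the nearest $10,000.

$15,610,000

σ_p² = 0.27²·3.14² + 0.73²·1.937² + 2·0.52·0.27·0.73·3.14·1.937 = 3.9649 (%²).
σ_p = √3.9649 = 1.991%.
At 97.5%, z = 1.960.
VaR = 1.960 × 1.991% = 3.902%; on $400,000,000 that is $15,608,000.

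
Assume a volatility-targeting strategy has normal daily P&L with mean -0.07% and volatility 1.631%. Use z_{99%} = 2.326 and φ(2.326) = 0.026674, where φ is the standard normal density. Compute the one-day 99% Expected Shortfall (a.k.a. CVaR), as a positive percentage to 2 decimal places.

4.42%

Tail multiplier: φ(z)/(1−α) = 0.026674 / 0.01 = 2.667.
ES = −(-0.07%) + 1.631% × 2.667 = 4.420%.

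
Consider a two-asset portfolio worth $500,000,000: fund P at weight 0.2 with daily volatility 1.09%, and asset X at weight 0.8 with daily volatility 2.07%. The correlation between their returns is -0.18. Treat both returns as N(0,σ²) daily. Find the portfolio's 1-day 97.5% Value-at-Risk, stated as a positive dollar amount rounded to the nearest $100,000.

$16,000,000

σ_p² = 0.2²·1.09² + 0.8²·2.07² + 2·-0.18·0.2·0.8·1.09·2.07 = 2.6599 (%²).
σ_p = √2.6599 = 1.631%.
At 97.5%, z = 1.960.
VaR = 1.960 × 1.631% = 3.197%; on $500,000,000 that is $15,985,000.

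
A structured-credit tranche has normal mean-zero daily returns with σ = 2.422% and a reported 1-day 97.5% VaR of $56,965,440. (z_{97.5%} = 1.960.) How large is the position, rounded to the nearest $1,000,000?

VaR as a fraction of value: z·σ = 1.960 × 2.422% = 4.74712%.
Position = $56,965,440 / 0.0474712 = $1,200,000,000.

$1,200,000,000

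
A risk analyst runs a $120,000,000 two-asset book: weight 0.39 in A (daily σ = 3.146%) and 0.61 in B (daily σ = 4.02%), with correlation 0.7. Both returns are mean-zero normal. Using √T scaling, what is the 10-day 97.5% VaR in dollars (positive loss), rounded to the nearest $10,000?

σ_p = √(0.39²·3.146² + 0.61²·4.02² + 2·0.7·0.39·0.61·3.146·4.02) = 3.425%.
σ_{10d} = 3.425% × √10 = 10.831%.
z(97.5%) = 1.960.
VaR = 1.960 × 10.831% = 21.229%; on $120,000,000 that is $25,474,800.

$25,470,000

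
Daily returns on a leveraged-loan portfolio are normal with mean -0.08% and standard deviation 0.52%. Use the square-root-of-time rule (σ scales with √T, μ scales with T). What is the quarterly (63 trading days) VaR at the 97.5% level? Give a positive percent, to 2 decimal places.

At 97.5%, z = 1.960.
σ_{63d} = 0.52% × √63 = 4.127%; μ_{63d} = 63 × -0.08% = -5.040%.
VaR = −(-5.040%) + 1.960 × 4.127% = 13.129%.

13.13%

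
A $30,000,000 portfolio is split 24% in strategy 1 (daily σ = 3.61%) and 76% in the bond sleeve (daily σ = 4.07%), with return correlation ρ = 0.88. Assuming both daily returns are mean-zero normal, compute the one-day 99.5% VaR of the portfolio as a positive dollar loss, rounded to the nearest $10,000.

σ_p² = 0.24²·3.61² + 0.76²·4.07² + 2·0.88·0.24·0.76·3.61·4.07 = 15.0352 (%²).
σ_p = √15.0352 = 3.878%.
At 99.5%, z = 2.576.
VaR = 2.576 × 3.878% = 9.990%; on $30,000,000 that is $2,997,000.

$3,000,000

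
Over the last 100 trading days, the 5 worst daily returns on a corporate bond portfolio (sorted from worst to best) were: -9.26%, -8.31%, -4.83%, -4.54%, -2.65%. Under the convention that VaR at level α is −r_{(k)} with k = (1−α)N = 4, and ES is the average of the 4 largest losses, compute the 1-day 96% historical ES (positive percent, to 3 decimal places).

The 4 worst returns sum to -26.94%.
ES = −(-26.94%) / 4 = 6.735%.

6.735%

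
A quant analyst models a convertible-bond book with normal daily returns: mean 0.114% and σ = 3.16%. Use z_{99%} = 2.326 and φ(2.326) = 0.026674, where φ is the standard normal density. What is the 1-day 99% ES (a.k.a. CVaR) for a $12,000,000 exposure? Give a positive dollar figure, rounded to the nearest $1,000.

$998,000

Tail multiplier: φ(z)/(1−α) = 0.026674 / 0.01 = 2.667.
ES = −(0.114%) + 3.16% × 2.667 = 8.314%.
On $12,000,000: 0.08314 × $12,000,000 = $997,680.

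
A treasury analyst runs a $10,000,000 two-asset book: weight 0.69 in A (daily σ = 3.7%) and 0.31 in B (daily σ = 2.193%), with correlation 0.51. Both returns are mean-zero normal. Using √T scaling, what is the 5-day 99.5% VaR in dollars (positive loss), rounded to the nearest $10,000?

σ_p = √(0.69²·3.7² + 0.31²·2.193² + 2·0.51·0.69·0.31·3.7·2.193) = 2.958%.
σ_{5d} = 2.958% × √5 = 6.614%.
z(99.5%) = 2.576.
VaR = 2.576 × 6.614% = 17.038%; on $10,000,000 that is $1,703,800.

$1,700,000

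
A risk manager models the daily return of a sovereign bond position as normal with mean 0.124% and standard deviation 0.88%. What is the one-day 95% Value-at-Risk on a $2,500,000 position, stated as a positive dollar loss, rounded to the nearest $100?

At 95% one-sided, z = 1.645.
VaR = −μ + z·σ = −(0.124%) + 1.645 × 0.88% = 1.324%.
On $2,500,000: 0.01324 × $2,500,000 = $33,100.

$33,100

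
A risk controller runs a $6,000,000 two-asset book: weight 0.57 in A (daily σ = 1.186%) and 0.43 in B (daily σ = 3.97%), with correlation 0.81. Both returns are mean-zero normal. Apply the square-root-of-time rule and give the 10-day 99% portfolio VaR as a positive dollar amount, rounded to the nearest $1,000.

$1,010,000

σ_p = √(0.57²·1.186² + 0.43²·3.97² + 2·0.81·0.57·0.43·1.186·3.97) = 2.289%.
σ_{10d} = 2.289% × √10 = 7.238%.
z(99%) = 2.326.
VaR = 2.326 × 7.238% = 16.836%; on $6,000,000 that is $1,010,160.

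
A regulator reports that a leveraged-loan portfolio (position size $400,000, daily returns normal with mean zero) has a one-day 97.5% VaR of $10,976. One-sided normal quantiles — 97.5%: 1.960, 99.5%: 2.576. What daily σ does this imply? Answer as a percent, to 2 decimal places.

VaR as a fraction: $10,976 / $400,000 = 2.744%.
σ = VaR / z = 2.744% / 1.960 = 1.400%.

1.40%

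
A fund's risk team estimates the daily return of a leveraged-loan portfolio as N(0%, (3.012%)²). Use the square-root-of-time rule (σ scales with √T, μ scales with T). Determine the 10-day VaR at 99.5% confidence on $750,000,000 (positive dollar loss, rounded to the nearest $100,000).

At 99.5%, z = 2.576.
σ_{10d} = 3.012% × √10 = 9.525%.
VaR = 2.576 × 9.525% = 24.536%.
On $750,000,000: 0.24536 × $750,000,000 = $184,020,000.

$184,000,000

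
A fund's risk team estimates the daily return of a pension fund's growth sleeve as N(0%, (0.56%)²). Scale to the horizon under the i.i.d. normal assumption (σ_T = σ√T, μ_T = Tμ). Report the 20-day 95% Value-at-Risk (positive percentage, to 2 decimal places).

At 95%, z = 1.645.
σ_{20d} = 0.56% × √20 = 2.504%.
VaR = 1.645 × 2.504% = 4.119%.

4.12%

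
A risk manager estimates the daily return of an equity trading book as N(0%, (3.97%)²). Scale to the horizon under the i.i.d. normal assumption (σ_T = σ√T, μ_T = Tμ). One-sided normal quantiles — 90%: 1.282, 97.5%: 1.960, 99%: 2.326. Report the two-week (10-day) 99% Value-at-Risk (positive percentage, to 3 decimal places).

σ_{10d} = 3.97% × √10 = 12.554%.
VaR = 2.326 × 12.554% = 29.201%.

29.201%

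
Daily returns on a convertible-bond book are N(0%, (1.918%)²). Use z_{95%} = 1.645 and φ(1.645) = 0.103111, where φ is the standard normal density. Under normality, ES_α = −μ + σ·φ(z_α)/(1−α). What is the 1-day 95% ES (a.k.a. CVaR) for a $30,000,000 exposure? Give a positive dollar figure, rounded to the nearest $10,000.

$1,190,000

Tail multiplier: φ(z)/(1−α) = 0.103111 / 0.05 = 2.062.
ES = 1.918% × 2.062 = 3.955%.
On $30,000,000: 0.03955 × $30,000,000 = $1,186,500.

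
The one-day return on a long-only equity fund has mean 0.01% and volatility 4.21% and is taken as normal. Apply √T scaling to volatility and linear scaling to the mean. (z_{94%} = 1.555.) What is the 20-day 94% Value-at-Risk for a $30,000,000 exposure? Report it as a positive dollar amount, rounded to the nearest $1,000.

σ_{20d} = 4.21% × √20 = 18.828%; μ_{20d} = 20 × 0.01% = 0.200%.
VaR = −(0.200%) + 1.555 × 18.828% = 29.078%.
On $30,000,000: 0.29078 × $30,000,000 = $8,723,400.

$8,723,000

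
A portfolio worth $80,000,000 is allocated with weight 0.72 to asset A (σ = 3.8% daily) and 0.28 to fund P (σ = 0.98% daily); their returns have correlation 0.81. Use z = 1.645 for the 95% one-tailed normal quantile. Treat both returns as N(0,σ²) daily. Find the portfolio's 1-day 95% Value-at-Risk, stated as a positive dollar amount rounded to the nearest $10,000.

σ_p² = 0.72²·3.8² + 0.28²·0.98² + 2·0.81·0.72·0.28·3.8·0.98 = 8.7772 (%²).
σ_p = √8.7772 = 2.963%.
VaR = 1.645 × 2.963% = 4.874%; on $80,000,000 that is $3,899,200.

$3,900,000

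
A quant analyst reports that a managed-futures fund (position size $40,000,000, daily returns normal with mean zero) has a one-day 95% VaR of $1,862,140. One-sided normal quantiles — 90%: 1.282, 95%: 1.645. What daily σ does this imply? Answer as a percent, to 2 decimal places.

2.83%

VaR as a fraction: $1,862,140 / $40,000,000 = 4.655%.
σ = VaR / z = 4.655% / 1.645 = 2.830%.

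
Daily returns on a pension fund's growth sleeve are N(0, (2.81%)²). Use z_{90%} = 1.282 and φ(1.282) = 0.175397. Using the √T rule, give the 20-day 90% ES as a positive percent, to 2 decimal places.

σ_{20d} = 2.81% × √20 = 12.567%.
ES multiplier = φ(z)/(1−α) = 0.175397/0.1 = 1.754.
ES = 12.567% × 1.754 = 22.043%.

22.04%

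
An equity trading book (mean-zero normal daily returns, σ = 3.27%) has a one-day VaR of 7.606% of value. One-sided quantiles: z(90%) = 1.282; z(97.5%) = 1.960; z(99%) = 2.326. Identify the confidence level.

Implied z = VaR/σ = 7.606 / 3.27 = 2.326.
This matches z(99%) = 2.326.

99%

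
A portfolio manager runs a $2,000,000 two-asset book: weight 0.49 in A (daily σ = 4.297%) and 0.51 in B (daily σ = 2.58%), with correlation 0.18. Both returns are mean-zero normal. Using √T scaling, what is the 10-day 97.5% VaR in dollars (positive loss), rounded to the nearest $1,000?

$332,000

σ_p = √(0.49²·4.297² + 0.51²·2.58² + 2·0.18·0.49·0.51·4.297·2.58) = 2.676%.
σ_{10d} = 2.676% × √10 = 8.462%.
z(97.5%) = 1.960.
VaR = 1.960 × 8.462% = 16.586%; on $2,000,000 that is $331,720.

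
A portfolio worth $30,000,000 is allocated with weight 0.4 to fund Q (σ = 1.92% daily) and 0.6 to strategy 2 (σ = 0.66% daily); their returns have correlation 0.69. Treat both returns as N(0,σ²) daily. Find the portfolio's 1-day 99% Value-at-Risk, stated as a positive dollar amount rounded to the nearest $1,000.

$754,000

σ_p² = 0.4²·1.92² + 0.6²·0.66² + 2·0.69·0.4·0.6·1.92·0.66 = 1.1663 (%²).
σ_p = √1.1663 = 1.080%.
At 99%, z = 2.326.
VaR = 2.326 × 1.080% = 2.512%; on $30,000,000 that is $753,600.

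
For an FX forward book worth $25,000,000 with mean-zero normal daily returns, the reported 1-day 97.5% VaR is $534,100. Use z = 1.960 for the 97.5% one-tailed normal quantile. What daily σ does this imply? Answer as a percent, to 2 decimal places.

1.09%

VaR as a fraction: $534,100 / $25,000,000 = 2.136%.
σ = VaR / z = 2.136% / 1.960 = 1.090%.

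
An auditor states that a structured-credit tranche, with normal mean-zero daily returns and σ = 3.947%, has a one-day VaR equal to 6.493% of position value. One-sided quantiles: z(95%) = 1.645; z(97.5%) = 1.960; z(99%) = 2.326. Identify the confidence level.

Implied z = VaR/σ = 6.493 / 3.947 = 1.645.
This matches z(95%) = 1.645.

95%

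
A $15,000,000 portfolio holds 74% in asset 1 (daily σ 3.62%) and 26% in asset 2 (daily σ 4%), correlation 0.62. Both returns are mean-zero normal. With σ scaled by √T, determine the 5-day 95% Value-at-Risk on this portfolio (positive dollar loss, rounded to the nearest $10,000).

σ_p = √(0.74²·3.62² + 0.26²·4² + 2·0.62·0.74·0.26·3.62·4) = 3.422%.
σ_{5d} = 3.422% × √5 = 7.652%.
z(95%) = 1.645.
VaR = 1.645 × 7.652% = 12.588%; on $15,000,000 that is $1,888,200.

$1,890,000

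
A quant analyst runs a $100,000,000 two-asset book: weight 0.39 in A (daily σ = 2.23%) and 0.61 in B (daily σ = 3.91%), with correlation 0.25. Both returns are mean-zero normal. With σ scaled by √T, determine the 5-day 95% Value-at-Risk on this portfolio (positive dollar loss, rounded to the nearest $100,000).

$10,100,000

σ_p = √(0.39²·2.23² + 0.61²·3.91² + 2·0.25·0.39·0.61·2.23·3.91) = 2.735%.
σ_{5d} = 2.735% × √5 = 6.116%.
z(95%) = 1.645.
VaR = 1.645 × 6.116% = 10.061%; on $100,000,000 that is $10,061,000.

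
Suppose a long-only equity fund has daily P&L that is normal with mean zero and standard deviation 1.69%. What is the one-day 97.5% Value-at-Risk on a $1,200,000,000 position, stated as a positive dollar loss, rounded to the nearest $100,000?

$39,700,000

At 97.5% one-sided, z = 1.960.
VaR = z·σ = 1.960 × 1.69% = 3.312%.
On $1,200,000,000: 0.03312 × $1,200,000,000 = $39,744,000.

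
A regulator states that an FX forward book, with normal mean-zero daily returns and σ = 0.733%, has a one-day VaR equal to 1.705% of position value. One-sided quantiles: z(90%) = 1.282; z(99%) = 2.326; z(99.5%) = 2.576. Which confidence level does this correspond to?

Implied z = VaR/σ = 1.705 / 0.733 = 2.326.
This matches z(99%) = 2.326.

99%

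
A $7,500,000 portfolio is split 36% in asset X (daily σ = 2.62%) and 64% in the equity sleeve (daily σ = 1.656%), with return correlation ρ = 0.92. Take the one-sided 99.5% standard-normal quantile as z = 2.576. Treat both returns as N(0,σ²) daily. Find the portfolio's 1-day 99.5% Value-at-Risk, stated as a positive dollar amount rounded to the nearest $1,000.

$379,000

σ_p² = 0.36²·2.62² + 0.64²·1.656² + 2·0.92·0.36·0.64·2.62·1.656 = 3.8522 (%²).
σ_p = √3.8522 = 1.963%.
VaR = 2.576 × 1.963% = 5.057%; on $7,500,000 that is $379,275.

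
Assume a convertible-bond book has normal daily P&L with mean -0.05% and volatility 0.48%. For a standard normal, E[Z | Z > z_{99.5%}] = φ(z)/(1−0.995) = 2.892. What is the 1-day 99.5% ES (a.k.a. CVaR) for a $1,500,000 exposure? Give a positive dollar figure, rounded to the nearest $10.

ES = −(-0.05%) + 0.48% × 2.892 = 1.438%.
On $1,500,000: 0.01438 × $1,500,000 = $21,570.

$21,570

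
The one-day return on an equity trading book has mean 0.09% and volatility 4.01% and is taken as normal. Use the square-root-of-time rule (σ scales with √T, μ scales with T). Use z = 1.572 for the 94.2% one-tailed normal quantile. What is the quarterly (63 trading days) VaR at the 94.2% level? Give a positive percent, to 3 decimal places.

44.364%

σ_{63d} = 4.01% × √63 = 31.828%; μ_{63d} = 63 × 0.09% = 5.670%.
VaR = −(5.670%) + 1.572 × 31.828% = 44.364%.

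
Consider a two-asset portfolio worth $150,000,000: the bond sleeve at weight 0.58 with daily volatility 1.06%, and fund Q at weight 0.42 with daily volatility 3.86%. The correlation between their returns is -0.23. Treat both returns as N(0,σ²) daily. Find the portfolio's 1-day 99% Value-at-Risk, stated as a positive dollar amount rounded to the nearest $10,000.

$5,570,000

σ_p² = 0.58²·1.06² + 0.42²·3.86² + 2·-0.23·0.58·0.42·1.06·3.86 = 2.5478 (%²).
σ_p = √2.5478 = 1.596%.
At 99%, z = 2.326.
VaR = 2.326 × 1.596% = 3.712%; on $150,000,000 that is $5,568,000.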